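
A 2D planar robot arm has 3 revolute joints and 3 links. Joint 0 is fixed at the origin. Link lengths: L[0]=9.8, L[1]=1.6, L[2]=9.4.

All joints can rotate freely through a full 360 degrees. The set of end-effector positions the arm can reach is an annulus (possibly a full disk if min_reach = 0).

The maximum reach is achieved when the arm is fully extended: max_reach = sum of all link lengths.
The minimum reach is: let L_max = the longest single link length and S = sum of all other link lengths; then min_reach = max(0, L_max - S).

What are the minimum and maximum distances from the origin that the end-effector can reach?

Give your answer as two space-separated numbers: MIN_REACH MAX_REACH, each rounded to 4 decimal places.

Answer: 0.0000 20.8000

Derivation:
Link lengths: [9.8, 1.6, 9.4]
max_reach = 9.8 + 1.6 + 9.4 = 20.8
L_max = max([9.8, 1.6, 9.4]) = 9.8
S (sum of others) = 20.8 - 9.8 = 11
min_reach = max(0, 9.8 - 11) = max(0, -1.2) = 0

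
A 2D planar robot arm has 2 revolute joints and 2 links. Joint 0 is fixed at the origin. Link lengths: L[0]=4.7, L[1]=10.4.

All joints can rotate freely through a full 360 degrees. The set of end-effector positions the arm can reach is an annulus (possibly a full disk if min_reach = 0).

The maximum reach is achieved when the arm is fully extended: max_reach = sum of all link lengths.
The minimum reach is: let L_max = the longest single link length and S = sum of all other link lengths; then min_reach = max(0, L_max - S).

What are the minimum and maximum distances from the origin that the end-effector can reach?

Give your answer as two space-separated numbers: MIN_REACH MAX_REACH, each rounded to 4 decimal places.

Answer: 5.7000 15.1000

Derivation:
Link lengths: [4.7, 10.4]
max_reach = 4.7 + 10.4 = 15.1
L_max = max([4.7, 10.4]) = 10.4
S (sum of others) = 15.1 - 10.4 = 4.7
min_reach = max(0, 10.4 - 4.7) = max(0, 5.7) = 5.7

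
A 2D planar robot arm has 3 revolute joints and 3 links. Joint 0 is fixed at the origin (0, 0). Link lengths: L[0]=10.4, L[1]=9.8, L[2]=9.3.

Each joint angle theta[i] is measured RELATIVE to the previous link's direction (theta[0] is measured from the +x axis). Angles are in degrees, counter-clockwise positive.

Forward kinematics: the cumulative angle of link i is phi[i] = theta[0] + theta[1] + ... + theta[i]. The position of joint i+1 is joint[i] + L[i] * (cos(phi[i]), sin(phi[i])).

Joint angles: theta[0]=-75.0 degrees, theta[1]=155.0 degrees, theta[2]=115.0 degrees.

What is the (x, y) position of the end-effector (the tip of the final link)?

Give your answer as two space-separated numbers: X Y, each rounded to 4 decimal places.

joint[0] = (0.0000, 0.0000)  (base)
link 0: phi[0] = -75 = -75 deg
  cos(-75 deg) = 0.2588, sin(-75 deg) = -0.9659
  joint[1] = (0.0000, 0.0000) + 10.4 * (0.2588, -0.9659) = (0.0000 + 2.6917, 0.0000 + -10.0456) = (2.6917, -10.0456)
link 1: phi[1] = -75 + 155 = 80 deg
  cos(80 deg) = 0.1736, sin(80 deg) = 0.9848
  joint[2] = (2.6917, -10.0456) + 9.8 * (0.1736, 0.9848) = (2.6917 + 1.7018, -10.0456 + 9.6511) = (4.3935, -0.3945)
link 2: phi[2] = -75 + 155 + 115 = 195 deg
  cos(195 deg) = -0.9659, sin(195 deg) = -0.2588
  joint[3] = (4.3935, -0.3945) + 9.3 * (-0.9659, -0.2588) = (4.3935 + -8.9831, -0.3945 + -2.4070) = (-4.5896, -2.8015)
End effector: (-4.5896, -2.8015)

Answer: -4.5896 -2.8015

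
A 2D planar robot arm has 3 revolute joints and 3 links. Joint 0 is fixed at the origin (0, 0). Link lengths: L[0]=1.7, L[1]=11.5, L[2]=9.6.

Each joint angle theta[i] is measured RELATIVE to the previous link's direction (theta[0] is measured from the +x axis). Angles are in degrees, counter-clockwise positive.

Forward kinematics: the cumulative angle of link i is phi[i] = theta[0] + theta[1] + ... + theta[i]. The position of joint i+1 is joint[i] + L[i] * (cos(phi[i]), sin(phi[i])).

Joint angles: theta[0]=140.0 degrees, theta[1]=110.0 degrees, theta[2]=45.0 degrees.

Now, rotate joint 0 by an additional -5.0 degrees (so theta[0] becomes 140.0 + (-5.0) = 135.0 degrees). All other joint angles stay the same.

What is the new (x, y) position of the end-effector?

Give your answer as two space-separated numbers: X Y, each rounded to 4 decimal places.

joint[0] = (0.0000, 0.0000)  (base)
link 0: phi[0] = 135 = 135 deg
  cos(135 deg) = -0.7071, sin(135 deg) = 0.7071
  joint[1] = (0.0000, 0.0000) + 1.7 * (-0.7071, 0.7071) = (0.0000 + -1.2021, 0.0000 + 1.2021) = (-1.2021, 1.2021)
link 1: phi[1] = 135 + 110 = 245 deg
  cos(245 deg) = -0.4226, sin(245 deg) = -0.9063
  joint[2] = (-1.2021, 1.2021) + 11.5 * (-0.4226, -0.9063) = (-1.2021 + -4.8601, 1.2021 + -10.4225) = (-6.0622, -9.2205)
link 2: phi[2] = 135 + 110 + 45 = 290 deg
  cos(290 deg) = 0.3420, sin(290 deg) = -0.9397
  joint[3] = (-6.0622, -9.2205) + 9.6 * (0.3420, -0.9397) = (-6.0622 + 3.2834, -9.2205 + -9.0210) = (-2.7788, -18.2415)
End effector: (-2.7788, -18.2415)

Answer: -2.7788 -18.2415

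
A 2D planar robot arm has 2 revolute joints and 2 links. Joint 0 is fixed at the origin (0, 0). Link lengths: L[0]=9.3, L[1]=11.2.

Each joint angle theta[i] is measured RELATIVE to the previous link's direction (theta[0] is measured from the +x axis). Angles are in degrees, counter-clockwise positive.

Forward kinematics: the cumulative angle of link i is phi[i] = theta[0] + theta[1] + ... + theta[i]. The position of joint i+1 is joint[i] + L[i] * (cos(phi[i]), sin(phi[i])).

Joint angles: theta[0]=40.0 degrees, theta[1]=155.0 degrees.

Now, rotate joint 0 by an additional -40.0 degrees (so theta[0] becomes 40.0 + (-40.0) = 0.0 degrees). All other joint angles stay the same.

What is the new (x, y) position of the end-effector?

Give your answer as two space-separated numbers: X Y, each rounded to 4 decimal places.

Answer: -0.8506 4.7333

Derivation:
joint[0] = (0.0000, 0.0000)  (base)
link 0: phi[0] = 0 = 0 deg
  cos(0 deg) = 1.0000, sin(0 deg) = 0.0000
  joint[1] = (0.0000, 0.0000) + 9.3 * (1.0000, 0.0000) = (0.0000 + 9.3000, 0.0000 + 0.0000) = (9.3000, 0.0000)
link 1: phi[1] = 0 + 155 = 155 deg
  cos(155 deg) = -0.9063, sin(155 deg) = 0.4226
  joint[2] = (9.3000, 0.0000) + 11.2 * (-0.9063, 0.4226) = (9.3000 + -10.1506, 0.0000 + 4.7333) = (-0.8506, 4.7333)
End effector: (-0.8506, 4.7333)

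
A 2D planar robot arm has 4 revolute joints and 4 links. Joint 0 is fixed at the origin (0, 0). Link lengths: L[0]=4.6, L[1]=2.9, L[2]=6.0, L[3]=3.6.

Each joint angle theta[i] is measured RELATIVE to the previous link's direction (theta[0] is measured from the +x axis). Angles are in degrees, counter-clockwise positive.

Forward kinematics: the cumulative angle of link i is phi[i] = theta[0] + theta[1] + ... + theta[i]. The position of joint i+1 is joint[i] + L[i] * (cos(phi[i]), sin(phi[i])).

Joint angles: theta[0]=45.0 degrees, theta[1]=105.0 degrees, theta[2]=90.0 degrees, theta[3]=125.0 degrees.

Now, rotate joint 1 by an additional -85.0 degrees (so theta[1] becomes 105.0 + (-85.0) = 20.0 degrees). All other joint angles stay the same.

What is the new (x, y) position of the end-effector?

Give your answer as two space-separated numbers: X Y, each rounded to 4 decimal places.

joint[0] = (0.0000, 0.0000)  (base)
link 0: phi[0] = 45 = 45 deg
  cos(45 deg) = 0.7071, sin(45 deg) = 0.7071
  joint[1] = (0.0000, 0.0000) + 4.6 * (0.7071, 0.7071) = (0.0000 + 3.2527, 0.0000 + 3.2527) = (3.2527, 3.2527)
link 1: phi[1] = 45 + 20 = 65 deg
  cos(65 deg) = 0.4226, sin(65 deg) = 0.9063
  joint[2] = (3.2527, 3.2527) + 2.9 * (0.4226, 0.9063) = (3.2527 + 1.2256, 3.2527 + 2.6283) = (4.4783, 5.8810)
link 2: phi[2] = 45 + 20 + 90 = 155 deg
  cos(155 deg) = -0.9063, sin(155 deg) = 0.4226
  joint[3] = (4.4783, 5.8810) + 6 * (-0.9063, 0.4226) = (4.4783 + -5.4378, 5.8810 + 2.5357) = (-0.9596, 8.4167)
link 3: phi[3] = 45 + 20 + 90 + 125 = 280 deg
  cos(280 deg) = 0.1736, sin(280 deg) = -0.9848
  joint[4] = (-0.9596, 8.4167) + 3.6 * (0.1736, -0.9848) = (-0.9596 + 0.6251, 8.4167 + -3.5453) = (-0.3344, 4.8714)
End effector: (-0.3344, 4.8714)

Answer: -0.3344 4.8714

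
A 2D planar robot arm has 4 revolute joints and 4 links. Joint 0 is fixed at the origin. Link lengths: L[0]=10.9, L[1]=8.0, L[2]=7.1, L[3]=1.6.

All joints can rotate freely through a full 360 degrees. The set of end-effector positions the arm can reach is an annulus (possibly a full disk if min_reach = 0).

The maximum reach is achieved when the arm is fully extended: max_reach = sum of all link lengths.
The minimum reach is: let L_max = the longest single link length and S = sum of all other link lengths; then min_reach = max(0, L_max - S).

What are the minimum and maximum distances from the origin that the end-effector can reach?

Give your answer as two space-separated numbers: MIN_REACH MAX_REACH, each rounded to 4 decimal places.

Link lengths: [10.9, 8.0, 7.1, 1.6]
max_reach = 10.9 + 8 + 7.1 + 1.6 = 27.6
L_max = max([10.9, 8.0, 7.1, 1.6]) = 10.9
S (sum of others) = 27.6 - 10.9 = 16.7
min_reach = max(0, 10.9 - 16.7) = max(0, -5.8) = 0

Answer: 0.0000 27.6000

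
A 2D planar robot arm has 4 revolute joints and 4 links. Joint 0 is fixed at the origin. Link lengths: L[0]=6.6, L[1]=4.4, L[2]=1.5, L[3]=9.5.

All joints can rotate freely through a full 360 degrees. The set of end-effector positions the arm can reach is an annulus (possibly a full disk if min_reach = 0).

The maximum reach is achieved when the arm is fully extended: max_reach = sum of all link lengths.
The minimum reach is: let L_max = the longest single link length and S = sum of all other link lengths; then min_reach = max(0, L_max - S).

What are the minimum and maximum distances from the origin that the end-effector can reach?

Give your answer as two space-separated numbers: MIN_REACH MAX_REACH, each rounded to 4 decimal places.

Answer: 0.0000 22.0000

Derivation:
Link lengths: [6.6, 4.4, 1.5, 9.5]
max_reach = 6.6 + 4.4 + 1.5 + 9.5 = 22
L_max = max([6.6, 4.4, 1.5, 9.5]) = 9.5
S (sum of others) = 22 - 9.5 = 12.5
min_reach = max(0, 9.5 - 12.5) = max(0, -3) = 0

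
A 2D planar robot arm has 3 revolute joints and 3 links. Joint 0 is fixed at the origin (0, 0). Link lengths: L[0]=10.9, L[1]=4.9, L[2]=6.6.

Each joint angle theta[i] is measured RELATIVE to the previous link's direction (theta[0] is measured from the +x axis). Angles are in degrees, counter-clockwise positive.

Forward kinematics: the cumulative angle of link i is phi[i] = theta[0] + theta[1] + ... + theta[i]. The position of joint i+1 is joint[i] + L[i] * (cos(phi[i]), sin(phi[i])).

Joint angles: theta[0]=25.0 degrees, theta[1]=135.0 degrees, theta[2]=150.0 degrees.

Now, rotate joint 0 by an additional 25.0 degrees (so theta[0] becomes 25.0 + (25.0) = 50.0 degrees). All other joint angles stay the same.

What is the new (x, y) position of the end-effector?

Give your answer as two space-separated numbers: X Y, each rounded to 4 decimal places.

joint[0] = (0.0000, 0.0000)  (base)
link 0: phi[0] = 50 = 50 deg
  cos(50 deg) = 0.6428, sin(50 deg) = 0.7660
  joint[1] = (0.0000, 0.0000) + 10.9 * (0.6428, 0.7660) = (0.0000 + 7.0064, 0.0000 + 8.3499) = (7.0064, 8.3499)
link 1: phi[1] = 50 + 135 = 185 deg
  cos(185 deg) = -0.9962, sin(185 deg) = -0.0872
  joint[2] = (7.0064, 8.3499) + 4.9 * (-0.9962, -0.0872) = (7.0064 + -4.8814, 8.3499 + -0.4271) = (2.1250, 7.9228)
link 2: phi[2] = 50 + 135 + 150 = 335 deg
  cos(335 deg) = 0.9063, sin(335 deg) = -0.4226
  joint[3] = (2.1250, 7.9228) + 6.6 * (0.9063, -0.4226) = (2.1250 + 5.9816, 7.9228 + -2.7893) = (8.1067, 5.1335)
End effector: (8.1067, 5.1335)

Answer: 8.1067 5.1335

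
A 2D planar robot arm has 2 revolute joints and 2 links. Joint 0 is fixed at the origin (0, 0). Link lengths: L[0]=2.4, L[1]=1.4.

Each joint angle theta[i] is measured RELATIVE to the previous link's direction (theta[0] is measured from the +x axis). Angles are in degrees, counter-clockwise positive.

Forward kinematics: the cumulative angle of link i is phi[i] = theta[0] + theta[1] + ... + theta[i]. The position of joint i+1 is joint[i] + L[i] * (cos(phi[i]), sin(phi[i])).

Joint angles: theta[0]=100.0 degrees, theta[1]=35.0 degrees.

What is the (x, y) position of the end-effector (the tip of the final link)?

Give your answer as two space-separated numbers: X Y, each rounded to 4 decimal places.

joint[0] = (0.0000, 0.0000)  (base)
link 0: phi[0] = 100 = 100 deg
  cos(100 deg) = -0.1736, sin(100 deg) = 0.9848
  joint[1] = (0.0000, 0.0000) + 2.4 * (-0.1736, 0.9848) = (0.0000 + -0.4168, 0.0000 + 2.3635) = (-0.4168, 2.3635)
link 1: phi[1] = 100 + 35 = 135 deg
  cos(135 deg) = -0.7071, sin(135 deg) = 0.7071
  joint[2] = (-0.4168, 2.3635) + 1.4 * (-0.7071, 0.7071) = (-0.4168 + -0.9899, 2.3635 + 0.9899) = (-1.4067, 3.3535)
End effector: (-1.4067, 3.3535)

Answer: -1.4067 3.3535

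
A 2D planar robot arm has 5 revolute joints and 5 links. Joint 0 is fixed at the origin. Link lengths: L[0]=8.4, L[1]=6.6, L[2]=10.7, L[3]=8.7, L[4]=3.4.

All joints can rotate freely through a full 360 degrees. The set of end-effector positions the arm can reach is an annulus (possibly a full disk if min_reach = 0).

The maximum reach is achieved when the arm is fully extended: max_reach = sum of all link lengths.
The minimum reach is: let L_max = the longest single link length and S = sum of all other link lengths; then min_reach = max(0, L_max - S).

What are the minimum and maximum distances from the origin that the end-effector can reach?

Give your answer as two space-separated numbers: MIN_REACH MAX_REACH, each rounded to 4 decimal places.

Answer: 0.0000 37.8000

Derivation:
Link lengths: [8.4, 6.6, 10.7, 8.7, 3.4]
max_reach = 8.4 + 6.6 + 10.7 + 8.7 + 3.4 = 37.8
L_max = max([8.4, 6.6, 10.7, 8.7, 3.4]) = 10.7
S (sum of others) = 37.8 - 10.7 = 27.1
min_reach = max(0, 10.7 - 27.1) = max(0, -16.4) = 0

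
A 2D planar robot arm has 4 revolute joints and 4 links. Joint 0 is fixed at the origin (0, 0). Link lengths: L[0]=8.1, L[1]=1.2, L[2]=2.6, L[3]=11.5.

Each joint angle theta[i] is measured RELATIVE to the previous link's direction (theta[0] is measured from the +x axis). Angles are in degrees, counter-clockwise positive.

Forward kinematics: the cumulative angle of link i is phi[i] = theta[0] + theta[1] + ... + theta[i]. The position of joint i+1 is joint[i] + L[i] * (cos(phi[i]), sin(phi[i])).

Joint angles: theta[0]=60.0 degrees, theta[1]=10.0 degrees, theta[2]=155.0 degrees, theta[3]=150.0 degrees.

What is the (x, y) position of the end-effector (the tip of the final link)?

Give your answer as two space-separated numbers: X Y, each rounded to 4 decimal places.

joint[0] = (0.0000, 0.0000)  (base)
link 0: phi[0] = 60 = 60 deg
  cos(60 deg) = 0.5000, sin(60 deg) = 0.8660
  joint[1] = (0.0000, 0.0000) + 8.1 * (0.5000, 0.8660) = (0.0000 + 4.0500, 0.0000 + 7.0148) = (4.0500, 7.0148)
link 1: phi[1] = 60 + 10 = 70 deg
  cos(70 deg) = 0.3420, sin(70 deg) = 0.9397
  joint[2] = (4.0500, 7.0148) + 1.2 * (0.3420, 0.9397) = (4.0500 + 0.4104, 7.0148 + 1.1276) = (4.4604, 8.1424)
link 2: phi[2] = 60 + 10 + 155 = 225 deg
  cos(225 deg) = -0.7071, sin(225 deg) = -0.7071
  joint[3] = (4.4604, 8.1424) + 2.6 * (-0.7071, -0.7071) = (4.4604 + -1.8385, 8.1424 + -1.8385) = (2.6219, 6.3040)
link 3: phi[3] = 60 + 10 + 155 + 150 = 375 deg
  cos(375 deg) = 0.9659, sin(375 deg) = 0.2588
  joint[4] = (2.6219, 6.3040) + 11.5 * (0.9659, 0.2588) = (2.6219 + 11.1081, 6.3040 + 2.9764) = (13.7301, 9.2804)
End effector: (13.7301, 9.2804)

Answer: 13.7301 9.2804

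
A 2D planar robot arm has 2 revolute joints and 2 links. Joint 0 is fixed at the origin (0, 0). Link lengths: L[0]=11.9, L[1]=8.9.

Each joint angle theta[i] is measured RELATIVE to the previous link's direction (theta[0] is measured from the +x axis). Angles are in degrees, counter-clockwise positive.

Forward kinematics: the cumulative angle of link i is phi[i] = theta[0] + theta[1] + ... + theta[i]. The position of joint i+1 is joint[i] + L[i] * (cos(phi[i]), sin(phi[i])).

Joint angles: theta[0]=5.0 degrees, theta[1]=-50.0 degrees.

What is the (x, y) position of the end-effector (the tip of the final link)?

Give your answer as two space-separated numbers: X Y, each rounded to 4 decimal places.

Answer: 18.1480 -5.2561

Derivation:
joint[0] = (0.0000, 0.0000)  (base)
link 0: phi[0] = 5 = 5 deg
  cos(5 deg) = 0.9962, sin(5 deg) = 0.0872
  joint[1] = (0.0000, 0.0000) + 11.9 * (0.9962, 0.0872) = (0.0000 + 11.8547, 0.0000 + 1.0372) = (11.8547, 1.0372)
link 1: phi[1] = 5 + -50 = -45 deg
  cos(-45 deg) = 0.7071, sin(-45 deg) = -0.7071
  joint[2] = (11.8547, 1.0372) + 8.9 * (0.7071, -0.7071) = (11.8547 + 6.2933, 1.0372 + -6.2933) = (18.1480, -5.2561)
End effector: (18.1480, -5.2561)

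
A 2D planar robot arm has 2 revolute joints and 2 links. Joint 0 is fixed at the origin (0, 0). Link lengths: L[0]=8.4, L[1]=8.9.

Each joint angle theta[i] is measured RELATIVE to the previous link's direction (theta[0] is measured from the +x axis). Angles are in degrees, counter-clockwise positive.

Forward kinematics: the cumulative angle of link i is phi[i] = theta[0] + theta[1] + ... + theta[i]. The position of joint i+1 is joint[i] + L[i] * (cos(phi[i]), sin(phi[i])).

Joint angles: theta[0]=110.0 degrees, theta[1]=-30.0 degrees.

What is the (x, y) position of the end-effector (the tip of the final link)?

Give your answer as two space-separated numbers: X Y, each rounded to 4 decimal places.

joint[0] = (0.0000, 0.0000)  (base)
link 0: phi[0] = 110 = 110 deg
  cos(110 deg) = -0.3420, sin(110 deg) = 0.9397
  joint[1] = (0.0000, 0.0000) + 8.4 * (-0.3420, 0.9397) = (0.0000 + -2.8730, 0.0000 + 7.8934) = (-2.8730, 7.8934)
link 1: phi[1] = 110 + -30 = 80 deg
  cos(80 deg) = 0.1736, sin(80 deg) = 0.9848
  joint[2] = (-2.8730, 7.8934) + 8.9 * (0.1736, 0.9848) = (-2.8730 + 1.5455, 7.8934 + 8.7648) = (-1.3275, 16.6582)
End effector: (-1.3275, 16.6582)

Answer: -1.3275 16.6582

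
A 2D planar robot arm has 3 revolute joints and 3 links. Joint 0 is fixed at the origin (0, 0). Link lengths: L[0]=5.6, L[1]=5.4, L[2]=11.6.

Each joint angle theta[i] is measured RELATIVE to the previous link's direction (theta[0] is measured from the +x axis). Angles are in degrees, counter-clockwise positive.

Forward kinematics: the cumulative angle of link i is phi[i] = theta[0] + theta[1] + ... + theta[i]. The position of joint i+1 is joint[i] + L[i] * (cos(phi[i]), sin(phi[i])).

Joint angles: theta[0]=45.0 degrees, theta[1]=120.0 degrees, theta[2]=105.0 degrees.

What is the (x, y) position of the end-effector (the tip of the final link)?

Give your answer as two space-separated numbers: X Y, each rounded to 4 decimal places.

joint[0] = (0.0000, 0.0000)  (base)
link 0: phi[0] = 45 = 45 deg
  cos(45 deg) = 0.7071, sin(45 deg) = 0.7071
  joint[1] = (0.0000, 0.0000) + 5.6 * (0.7071, 0.7071) = (0.0000 + 3.9598, 0.0000 + 3.9598) = (3.9598, 3.9598)
link 1: phi[1] = 45 + 120 = 165 deg
  cos(165 deg) = -0.9659, sin(165 deg) = 0.2588
  joint[2] = (3.9598, 3.9598) + 5.4 * (-0.9659, 0.2588) = (3.9598 + -5.2160, 3.9598 + 1.3976) = (-1.2562, 5.3574)
link 2: phi[2] = 45 + 120 + 105 = 270 deg
  cos(270 deg) = -0.0000, sin(270 deg) = -1.0000
  joint[3] = (-1.2562, 5.3574) + 11.6 * (-0.0000, -1.0000) = (-1.2562 + -0.0000, 5.3574 + -11.6000) = (-1.2562, -6.2426)
End effector: (-1.2562, -6.2426)

Answer: -1.2562 -6.2426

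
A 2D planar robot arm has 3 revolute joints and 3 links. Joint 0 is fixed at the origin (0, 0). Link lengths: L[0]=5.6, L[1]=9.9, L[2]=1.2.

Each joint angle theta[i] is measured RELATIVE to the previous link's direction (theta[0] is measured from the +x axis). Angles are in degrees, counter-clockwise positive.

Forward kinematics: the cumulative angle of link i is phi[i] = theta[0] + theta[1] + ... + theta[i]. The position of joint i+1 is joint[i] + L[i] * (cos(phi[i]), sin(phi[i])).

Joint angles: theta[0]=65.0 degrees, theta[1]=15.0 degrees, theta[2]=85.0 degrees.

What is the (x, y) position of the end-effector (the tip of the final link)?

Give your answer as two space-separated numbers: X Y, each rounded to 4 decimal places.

joint[0] = (0.0000, 0.0000)  (base)
link 0: phi[0] = 65 = 65 deg
  cos(65 deg) = 0.4226, sin(65 deg) = 0.9063
  joint[1] = (0.0000, 0.0000) + 5.6 * (0.4226, 0.9063) = (0.0000 + 2.3667, 0.0000 + 5.0753) = (2.3667, 5.0753)
link 1: phi[1] = 65 + 15 = 80 deg
  cos(80 deg) = 0.1736, sin(80 deg) = 0.9848
  joint[2] = (2.3667, 5.0753) + 9.9 * (0.1736, 0.9848) = (2.3667 + 1.7191, 5.0753 + 9.7496) = (4.0858, 14.8249)
link 2: phi[2] = 65 + 15 + 85 = 165 deg
  cos(165 deg) = -0.9659, sin(165 deg) = 0.2588
  joint[3] = (4.0858, 14.8249) + 1.2 * (-0.9659, 0.2588) = (4.0858 + -1.1591, 14.8249 + 0.3106) = (2.9267, 15.1355)
End effector: (2.9267, 15.1355)

Answer: 2.9267 15.1355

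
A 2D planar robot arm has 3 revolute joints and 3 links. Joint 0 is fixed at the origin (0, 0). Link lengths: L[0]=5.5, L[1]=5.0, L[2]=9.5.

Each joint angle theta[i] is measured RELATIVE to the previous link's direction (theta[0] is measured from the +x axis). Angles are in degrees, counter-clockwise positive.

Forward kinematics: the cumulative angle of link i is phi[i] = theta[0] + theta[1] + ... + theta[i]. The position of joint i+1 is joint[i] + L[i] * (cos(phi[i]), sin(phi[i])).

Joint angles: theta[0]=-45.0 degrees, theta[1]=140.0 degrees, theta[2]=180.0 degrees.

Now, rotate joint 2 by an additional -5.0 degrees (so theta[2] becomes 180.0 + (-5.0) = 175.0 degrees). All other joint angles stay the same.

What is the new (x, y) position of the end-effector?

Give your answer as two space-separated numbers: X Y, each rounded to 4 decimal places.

joint[0] = (0.0000, 0.0000)  (base)
link 0: phi[0] = -45 = -45 deg
  cos(-45 deg) = 0.7071, sin(-45 deg) = -0.7071
  joint[1] = (0.0000, 0.0000) + 5.5 * (0.7071, -0.7071) = (0.0000 + 3.8891, 0.0000 + -3.8891) = (3.8891, -3.8891)
link 1: phi[1] = -45 + 140 = 95 deg
  cos(95 deg) = -0.0872, sin(95 deg) = 0.9962
  joint[2] = (3.8891, -3.8891) + 5 * (-0.0872, 0.9962) = (3.8891 + -0.4358, -3.8891 + 4.9810) = (3.4533, 1.0919)
link 2: phi[2] = -45 + 140 + 175 = 270 deg
  cos(270 deg) = -0.0000, sin(270 deg) = -1.0000
  joint[3] = (3.4533, 1.0919) + 9.5 * (-0.0000, -1.0000) = (3.4533 + -0.0000, 1.0919 + -9.5000) = (3.4533, -8.4081)
End effector: (3.4533, -8.4081)

Answer: 3.4533 -8.4081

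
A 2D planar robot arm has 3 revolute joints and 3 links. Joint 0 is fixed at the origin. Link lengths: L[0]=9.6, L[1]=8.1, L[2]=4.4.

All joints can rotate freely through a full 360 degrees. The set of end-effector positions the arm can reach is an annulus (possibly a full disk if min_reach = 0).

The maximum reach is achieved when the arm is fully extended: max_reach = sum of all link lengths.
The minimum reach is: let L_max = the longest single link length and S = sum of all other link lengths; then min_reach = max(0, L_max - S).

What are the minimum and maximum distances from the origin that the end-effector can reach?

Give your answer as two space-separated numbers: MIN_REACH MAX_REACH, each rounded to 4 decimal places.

Answer: 0.0000 22.1000

Derivation:
Link lengths: [9.6, 8.1, 4.4]
max_reach = 9.6 + 8.1 + 4.4 = 22.1
L_max = max([9.6, 8.1, 4.4]) = 9.6
S (sum of others) = 22.1 - 9.6 = 12.5
min_reach = max(0, 9.6 - 12.5) = max(0, -2.9) = 0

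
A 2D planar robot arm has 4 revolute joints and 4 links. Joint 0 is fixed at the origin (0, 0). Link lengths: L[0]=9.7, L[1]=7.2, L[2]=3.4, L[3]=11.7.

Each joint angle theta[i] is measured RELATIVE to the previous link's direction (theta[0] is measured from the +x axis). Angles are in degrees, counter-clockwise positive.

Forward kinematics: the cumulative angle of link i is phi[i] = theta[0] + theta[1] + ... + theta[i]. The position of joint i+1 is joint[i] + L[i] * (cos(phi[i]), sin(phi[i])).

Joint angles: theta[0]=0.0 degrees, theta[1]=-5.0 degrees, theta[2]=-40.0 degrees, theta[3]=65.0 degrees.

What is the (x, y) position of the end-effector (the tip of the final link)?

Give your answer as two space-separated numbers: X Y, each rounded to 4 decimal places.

Answer: 30.2712 0.9700

Derivation:
joint[0] = (0.0000, 0.0000)  (base)
link 0: phi[0] = 0 = 0 deg
  cos(0 deg) = 1.0000, sin(0 deg) = 0.0000
  joint[1] = (0.0000, 0.0000) + 9.7 * (1.0000, 0.0000) = (0.0000 + 9.7000, 0.0000 + 0.0000) = (9.7000, 0.0000)
link 1: phi[1] = 0 + -5 = -5 deg
  cos(-5 deg) = 0.9962, sin(-5 deg) = -0.0872
  joint[2] = (9.7000, 0.0000) + 7.2 * (0.9962, -0.0872) = (9.7000 + 7.1726, 0.0000 + -0.6275) = (16.8726, -0.6275)
link 2: phi[2] = 0 + -5 + -40 = -45 deg
  cos(-45 deg) = 0.7071, sin(-45 deg) = -0.7071
  joint[3] = (16.8726, -0.6275) + 3.4 * (0.7071, -0.7071) = (16.8726 + 2.4042, -0.6275 + -2.4042) = (19.2768, -3.0317)
link 3: phi[3] = 0 + -5 + -40 + 65 = 20 deg
  cos(20 deg) = 0.9397, sin(20 deg) = 0.3420
  joint[4] = (19.2768, -3.0317) + 11.7 * (0.9397, 0.3420) = (19.2768 + 10.9944, -3.0317 + 4.0016) = (30.2712, 0.9700)
End effector: (30.2712, 0.9700)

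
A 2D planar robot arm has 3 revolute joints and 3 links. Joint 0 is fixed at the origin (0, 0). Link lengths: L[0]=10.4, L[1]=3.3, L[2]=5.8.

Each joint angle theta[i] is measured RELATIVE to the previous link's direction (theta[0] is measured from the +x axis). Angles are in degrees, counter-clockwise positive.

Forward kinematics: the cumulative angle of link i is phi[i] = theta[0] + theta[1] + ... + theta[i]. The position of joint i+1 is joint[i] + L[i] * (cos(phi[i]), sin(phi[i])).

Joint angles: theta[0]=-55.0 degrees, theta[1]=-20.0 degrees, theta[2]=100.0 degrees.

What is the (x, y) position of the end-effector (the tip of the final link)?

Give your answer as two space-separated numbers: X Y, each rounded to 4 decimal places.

Answer: 12.0759 -9.2556

Derivation:
joint[0] = (0.0000, 0.0000)  (base)
link 0: phi[0] = -55 = -55 deg
  cos(-55 deg) = 0.5736, sin(-55 deg) = -0.8192
  joint[1] = (0.0000, 0.0000) + 10.4 * (0.5736, -0.8192) = (0.0000 + 5.9652, 0.0000 + -8.5192) = (5.9652, -8.5192)
link 1: phi[1] = -55 + -20 = -75 deg
  cos(-75 deg) = 0.2588, sin(-75 deg) = -0.9659
  joint[2] = (5.9652, -8.5192) + 3.3 * (0.2588, -0.9659) = (5.9652 + 0.8541, -8.5192 + -3.1876) = (6.8193, -11.7067)
link 2: phi[2] = -55 + -20 + 100 = 25 deg
  cos(25 deg) = 0.9063, sin(25 deg) = 0.4226
  joint[3] = (6.8193, -11.7067) + 5.8 * (0.9063, 0.4226) = (6.8193 + 5.2566, -11.7067 + 2.4512) = (12.0759, -9.2556)
End effector: (12.0759, -9.2556)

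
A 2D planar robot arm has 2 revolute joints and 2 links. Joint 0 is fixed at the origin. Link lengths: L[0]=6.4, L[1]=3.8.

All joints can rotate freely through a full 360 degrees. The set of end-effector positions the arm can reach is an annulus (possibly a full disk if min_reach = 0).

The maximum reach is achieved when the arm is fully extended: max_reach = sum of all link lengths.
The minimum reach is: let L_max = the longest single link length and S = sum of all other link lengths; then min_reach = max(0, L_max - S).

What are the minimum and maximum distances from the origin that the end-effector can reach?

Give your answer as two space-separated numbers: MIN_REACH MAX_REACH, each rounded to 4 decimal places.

Link lengths: [6.4, 3.8]
max_reach = 6.4 + 3.8 = 10.2
L_max = max([6.4, 3.8]) = 6.4
S (sum of others) = 10.2 - 6.4 = 3.8
min_reach = max(0, 6.4 - 3.8) = max(0, 2.6) = 2.6

Answer: 2.6000 10.2000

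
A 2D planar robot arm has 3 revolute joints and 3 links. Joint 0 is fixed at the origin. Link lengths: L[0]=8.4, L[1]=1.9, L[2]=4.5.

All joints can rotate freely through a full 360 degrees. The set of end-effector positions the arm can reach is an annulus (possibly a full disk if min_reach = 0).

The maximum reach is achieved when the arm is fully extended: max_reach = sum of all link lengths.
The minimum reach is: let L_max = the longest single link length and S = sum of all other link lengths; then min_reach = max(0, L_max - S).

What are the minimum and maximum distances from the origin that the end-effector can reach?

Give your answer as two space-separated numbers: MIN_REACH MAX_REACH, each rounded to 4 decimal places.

Answer: 2.0000 14.8000

Derivation:
Link lengths: [8.4, 1.9, 4.5]
max_reach = 8.4 + 1.9 + 4.5 = 14.8
L_max = max([8.4, 1.9, 4.5]) = 8.4
S (sum of others) = 14.8 - 8.4 = 6.4
min_reach = max(0, 8.4 - 6.4) = max(0, 2) = 2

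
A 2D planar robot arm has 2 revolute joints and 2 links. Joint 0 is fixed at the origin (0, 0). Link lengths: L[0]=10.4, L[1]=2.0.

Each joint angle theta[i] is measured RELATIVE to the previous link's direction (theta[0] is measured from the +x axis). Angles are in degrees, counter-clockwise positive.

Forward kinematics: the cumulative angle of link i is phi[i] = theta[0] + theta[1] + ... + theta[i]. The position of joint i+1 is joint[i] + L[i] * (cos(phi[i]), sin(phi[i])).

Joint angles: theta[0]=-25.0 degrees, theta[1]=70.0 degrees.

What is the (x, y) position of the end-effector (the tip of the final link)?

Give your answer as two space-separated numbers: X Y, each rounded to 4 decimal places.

joint[0] = (0.0000, 0.0000)  (base)
link 0: phi[0] = -25 = -25 deg
  cos(-25 deg) = 0.9063, sin(-25 deg) = -0.4226
  joint[1] = (0.0000, 0.0000) + 10.4 * (0.9063, -0.4226) = (0.0000 + 9.4256, 0.0000 + -4.3952) = (9.4256, -4.3952)
link 1: phi[1] = -25 + 70 = 45 deg
  cos(45 deg) = 0.7071, sin(45 deg) = 0.7071
  joint[2] = (9.4256, -4.3952) + 2 * (0.7071, 0.7071) = (9.4256 + 1.4142, -4.3952 + 1.4142) = (10.8398, -2.9810)
End effector: (10.8398, -2.9810)

Answer: 10.8398 -2.9810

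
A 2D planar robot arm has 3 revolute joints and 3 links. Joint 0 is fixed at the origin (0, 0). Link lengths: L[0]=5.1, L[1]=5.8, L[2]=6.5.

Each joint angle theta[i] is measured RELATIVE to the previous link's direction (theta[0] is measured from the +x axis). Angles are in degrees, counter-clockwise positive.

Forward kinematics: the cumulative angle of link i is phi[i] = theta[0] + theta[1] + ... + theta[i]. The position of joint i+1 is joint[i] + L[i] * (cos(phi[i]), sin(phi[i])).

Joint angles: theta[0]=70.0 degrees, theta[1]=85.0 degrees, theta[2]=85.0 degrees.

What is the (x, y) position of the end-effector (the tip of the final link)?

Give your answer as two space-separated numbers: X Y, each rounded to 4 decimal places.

joint[0] = (0.0000, 0.0000)  (base)
link 0: phi[0] = 70 = 70 deg
  cos(70 deg) = 0.3420, sin(70 deg) = 0.9397
  joint[1] = (0.0000, 0.0000) + 5.1 * (0.3420, 0.9397) = (0.0000 + 1.7443, 0.0000 + 4.7924) = (1.7443, 4.7924)
link 1: phi[1] = 70 + 85 = 155 deg
  cos(155 deg) = -0.9063, sin(155 deg) = 0.4226
  joint[2] = (1.7443, 4.7924) + 5.8 * (-0.9063, 0.4226) = (1.7443 + -5.2566, 4.7924 + 2.4512) = (-3.5123, 7.2436)
link 2: phi[2] = 70 + 85 + 85 = 240 deg
  cos(240 deg) = -0.5000, sin(240 deg) = -0.8660
  joint[3] = (-3.5123, 7.2436) + 6.5 * (-0.5000, -0.8660) = (-3.5123 + -3.2500, 7.2436 + -5.6292) = (-6.7623, 1.6145)
End effector: (-6.7623, 1.6145)

Answer: -6.7623 1.6145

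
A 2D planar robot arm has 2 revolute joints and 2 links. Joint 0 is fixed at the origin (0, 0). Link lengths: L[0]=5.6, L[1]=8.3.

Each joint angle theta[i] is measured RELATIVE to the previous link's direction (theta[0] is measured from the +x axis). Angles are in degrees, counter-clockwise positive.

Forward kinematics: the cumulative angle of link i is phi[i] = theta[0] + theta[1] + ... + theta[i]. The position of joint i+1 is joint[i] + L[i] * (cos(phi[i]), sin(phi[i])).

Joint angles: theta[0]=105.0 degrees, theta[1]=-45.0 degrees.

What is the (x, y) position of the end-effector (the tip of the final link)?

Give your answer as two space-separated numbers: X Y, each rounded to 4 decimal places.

joint[0] = (0.0000, 0.0000)  (base)
link 0: phi[0] = 105 = 105 deg
  cos(105 deg) = -0.2588, sin(105 deg) = 0.9659
  joint[1] = (0.0000, 0.0000) + 5.6 * (-0.2588, 0.9659) = (0.0000 + -1.4494, 0.0000 + 5.4092) = (-1.4494, 5.4092)
link 1: phi[1] = 105 + -45 = 60 deg
  cos(60 deg) = 0.5000, sin(60 deg) = 0.8660
  joint[2] = (-1.4494, 5.4092) + 8.3 * (0.5000, 0.8660) = (-1.4494 + 4.1500, 5.4092 + 7.1880) = (2.7006, 12.5972)
End effector: (2.7006, 12.5972)

Answer: 2.7006 12.5972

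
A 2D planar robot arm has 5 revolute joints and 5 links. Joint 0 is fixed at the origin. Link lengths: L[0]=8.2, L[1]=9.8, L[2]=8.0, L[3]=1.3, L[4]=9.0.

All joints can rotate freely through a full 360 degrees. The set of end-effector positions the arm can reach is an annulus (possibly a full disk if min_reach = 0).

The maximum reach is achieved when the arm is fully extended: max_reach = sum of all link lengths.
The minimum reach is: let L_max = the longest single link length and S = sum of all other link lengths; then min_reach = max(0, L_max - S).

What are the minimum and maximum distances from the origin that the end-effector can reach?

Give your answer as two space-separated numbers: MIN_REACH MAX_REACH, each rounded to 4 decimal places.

Answer: 0.0000 36.3000

Derivation:
Link lengths: [8.2, 9.8, 8.0, 1.3, 9.0]
max_reach = 8.2 + 9.8 + 8 + 1.3 + 9 = 36.3
L_max = max([8.2, 9.8, 8.0, 1.3, 9.0]) = 9.8
S (sum of others) = 36.3 - 9.8 = 26.5
min_reach = max(0, 9.8 - 26.5) = max(0, -16.7) = 0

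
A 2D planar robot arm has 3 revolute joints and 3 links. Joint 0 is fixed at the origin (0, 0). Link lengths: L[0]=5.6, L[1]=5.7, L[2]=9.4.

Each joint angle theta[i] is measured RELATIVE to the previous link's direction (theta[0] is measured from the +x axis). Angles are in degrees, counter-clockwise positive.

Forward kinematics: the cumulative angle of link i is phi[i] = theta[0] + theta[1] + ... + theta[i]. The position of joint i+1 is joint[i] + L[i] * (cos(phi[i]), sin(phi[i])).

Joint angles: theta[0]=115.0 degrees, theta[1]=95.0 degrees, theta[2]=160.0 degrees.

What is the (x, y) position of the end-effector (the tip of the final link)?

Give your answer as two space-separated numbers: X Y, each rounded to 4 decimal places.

joint[0] = (0.0000, 0.0000)  (base)
link 0: phi[0] = 115 = 115 deg
  cos(115 deg) = -0.4226, sin(115 deg) = 0.9063
  joint[1] = (0.0000, 0.0000) + 5.6 * (-0.4226, 0.9063) = (0.0000 + -2.3667, 0.0000 + 5.0753) = (-2.3667, 5.0753)
link 1: phi[1] = 115 + 95 = 210 deg
  cos(210 deg) = -0.8660, sin(210 deg) = -0.5000
  joint[2] = (-2.3667, 5.0753) + 5.7 * (-0.8660, -0.5000) = (-2.3667 + -4.9363, 5.0753 + -2.8500) = (-7.3030, 2.2253)
link 2: phi[2] = 115 + 95 + 160 = 370 deg
  cos(370 deg) = 0.9848, sin(370 deg) = 0.1736
  joint[3] = (-7.3030, 2.2253) + 9.4 * (0.9848, 0.1736) = (-7.3030 + 9.2572, 2.2253 + 1.6323) = (1.9542, 3.8576)
End effector: (1.9542, 3.8576)

Answer: 1.9542 3.8576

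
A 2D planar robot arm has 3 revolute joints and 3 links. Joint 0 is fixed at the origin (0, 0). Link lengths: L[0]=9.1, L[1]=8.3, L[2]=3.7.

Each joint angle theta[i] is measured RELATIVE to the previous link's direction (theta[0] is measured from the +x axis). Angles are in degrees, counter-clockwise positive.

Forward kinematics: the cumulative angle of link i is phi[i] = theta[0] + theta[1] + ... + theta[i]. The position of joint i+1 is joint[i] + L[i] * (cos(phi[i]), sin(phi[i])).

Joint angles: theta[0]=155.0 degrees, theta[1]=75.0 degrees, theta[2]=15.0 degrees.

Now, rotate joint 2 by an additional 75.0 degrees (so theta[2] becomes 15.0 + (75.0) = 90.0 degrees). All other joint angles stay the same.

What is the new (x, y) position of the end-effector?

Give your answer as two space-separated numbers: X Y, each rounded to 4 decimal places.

Answer: -10.7482 -4.8907

Derivation:
joint[0] = (0.0000, 0.0000)  (base)
link 0: phi[0] = 155 = 155 deg
  cos(155 deg) = -0.9063, sin(155 deg) = 0.4226
  joint[1] = (0.0000, 0.0000) + 9.1 * (-0.9063, 0.4226) = (0.0000 + -8.2474, 0.0000 + 3.8458) = (-8.2474, 3.8458)
link 1: phi[1] = 155 + 75 = 230 deg
  cos(230 deg) = -0.6428, sin(230 deg) = -0.7660
  joint[2] = (-8.2474, 3.8458) + 8.3 * (-0.6428, -0.7660) = (-8.2474 + -5.3351, 3.8458 + -6.3582) = (-13.5825, -2.5123)
link 2: phi[2] = 155 + 75 + 90 = 320 deg
  cos(320 deg) = 0.7660, sin(320 deg) = -0.6428
  joint[3] = (-13.5825, -2.5123) + 3.7 * (0.7660, -0.6428) = (-13.5825 + 2.8344, -2.5123 + -2.3783) = (-10.7482, -4.8907)
End effector: (-10.7482, -4.8907)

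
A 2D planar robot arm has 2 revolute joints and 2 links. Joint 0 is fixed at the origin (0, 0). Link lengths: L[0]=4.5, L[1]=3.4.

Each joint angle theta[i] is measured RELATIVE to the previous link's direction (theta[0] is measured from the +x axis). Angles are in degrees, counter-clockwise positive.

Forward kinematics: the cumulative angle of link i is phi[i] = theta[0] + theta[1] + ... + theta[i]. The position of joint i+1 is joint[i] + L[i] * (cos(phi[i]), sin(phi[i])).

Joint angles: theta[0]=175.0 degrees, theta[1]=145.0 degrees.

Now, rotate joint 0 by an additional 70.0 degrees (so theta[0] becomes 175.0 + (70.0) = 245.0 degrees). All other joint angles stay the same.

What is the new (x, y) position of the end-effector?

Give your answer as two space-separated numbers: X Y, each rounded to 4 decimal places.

Answer: 1.0427 -2.3784

Derivation:
joint[0] = (0.0000, 0.0000)  (base)
link 0: phi[0] = 245 = 245 deg
  cos(245 deg) = -0.4226, sin(245 deg) = -0.9063
  joint[1] = (0.0000, 0.0000) + 4.5 * (-0.4226, -0.9063) = (0.0000 + -1.9018, 0.0000 + -4.0784) = (-1.9018, -4.0784)
link 1: phi[1] = 245 + 145 = 390 deg
  cos(390 deg) = 0.8660, sin(390 deg) = 0.5000
  joint[2] = (-1.9018, -4.0784) + 3.4 * (0.8660, 0.5000) = (-1.9018 + 2.9445, -4.0784 + 1.7000) = (1.0427, -2.3784)
End effector: (1.0427, -2.3784)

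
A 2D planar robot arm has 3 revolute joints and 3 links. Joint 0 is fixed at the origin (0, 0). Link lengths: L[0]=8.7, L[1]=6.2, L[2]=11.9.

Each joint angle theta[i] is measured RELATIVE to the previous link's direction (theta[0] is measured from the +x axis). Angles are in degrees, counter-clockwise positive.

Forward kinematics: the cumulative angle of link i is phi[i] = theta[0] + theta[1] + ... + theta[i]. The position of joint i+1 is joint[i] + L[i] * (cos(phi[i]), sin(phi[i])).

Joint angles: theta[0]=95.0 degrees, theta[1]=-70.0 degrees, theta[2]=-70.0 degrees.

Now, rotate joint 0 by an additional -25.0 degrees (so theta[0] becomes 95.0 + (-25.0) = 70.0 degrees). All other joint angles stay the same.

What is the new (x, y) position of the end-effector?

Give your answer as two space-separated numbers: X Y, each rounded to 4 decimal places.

Answer: 13.2456 -3.0070

Derivation:
joint[0] = (0.0000, 0.0000)  (base)
link 0: phi[0] = 70 = 70 deg
  cos(70 deg) = 0.3420, sin(70 deg) = 0.9397
  joint[1] = (0.0000, 0.0000) + 8.7 * (0.3420, 0.9397) = (0.0000 + 2.9756, 0.0000 + 8.1753) = (2.9756, 8.1753)
link 1: phi[1] = 70 + -70 = 0 deg
  cos(0 deg) = 1.0000, sin(0 deg) = 0.0000
  joint[2] = (2.9756, 8.1753) + 6.2 * (1.0000, 0.0000) = (2.9756 + 6.2000, 8.1753 + 0.0000) = (9.1756, 8.1753)
link 2: phi[2] = 70 + -70 + -70 = -70 deg
  cos(-70 deg) = 0.3420, sin(-70 deg) = -0.9397
  joint[3] = (9.1756, 8.1753) + 11.9 * (0.3420, -0.9397) = (9.1756 + 4.0700, 8.1753 + -11.1823) = (13.2456, -3.0070)
End effector: (13.2456, -3.0070)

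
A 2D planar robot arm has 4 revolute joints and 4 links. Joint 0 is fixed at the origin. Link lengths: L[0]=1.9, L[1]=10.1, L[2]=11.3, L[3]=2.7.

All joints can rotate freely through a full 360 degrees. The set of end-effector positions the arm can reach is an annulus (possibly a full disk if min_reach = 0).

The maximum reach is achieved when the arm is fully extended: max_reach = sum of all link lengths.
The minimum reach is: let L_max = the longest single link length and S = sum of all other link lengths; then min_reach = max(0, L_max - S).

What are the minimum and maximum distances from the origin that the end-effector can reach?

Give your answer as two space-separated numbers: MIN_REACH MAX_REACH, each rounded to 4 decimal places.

Link lengths: [1.9, 10.1, 11.3, 2.7]
max_reach = 1.9 + 10.1 + 11.3 + 2.7 = 26
L_max = max([1.9, 10.1, 11.3, 2.7]) = 11.3
S (sum of others) = 26 - 11.3 = 14.7
min_reach = max(0, 11.3 - 14.7) = max(0, -3.4) = 0

Answer: 0.0000 26.0000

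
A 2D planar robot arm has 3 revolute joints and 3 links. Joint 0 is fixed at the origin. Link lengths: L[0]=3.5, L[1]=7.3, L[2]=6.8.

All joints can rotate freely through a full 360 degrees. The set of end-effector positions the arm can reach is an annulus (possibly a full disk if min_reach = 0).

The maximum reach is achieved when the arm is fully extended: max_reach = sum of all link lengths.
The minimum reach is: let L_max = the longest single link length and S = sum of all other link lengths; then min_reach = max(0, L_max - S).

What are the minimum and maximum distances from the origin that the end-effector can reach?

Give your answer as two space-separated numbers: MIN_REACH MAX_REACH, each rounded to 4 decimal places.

Link lengths: [3.5, 7.3, 6.8]
max_reach = 3.5 + 7.3 + 6.8 = 17.6
L_max = max([3.5, 7.3, 6.8]) = 7.3
S (sum of others) = 17.6 - 7.3 = 10.3
min_reach = max(0, 7.3 - 10.3) = max(0, -3) = 0

Answer: 0.0000 17.6000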